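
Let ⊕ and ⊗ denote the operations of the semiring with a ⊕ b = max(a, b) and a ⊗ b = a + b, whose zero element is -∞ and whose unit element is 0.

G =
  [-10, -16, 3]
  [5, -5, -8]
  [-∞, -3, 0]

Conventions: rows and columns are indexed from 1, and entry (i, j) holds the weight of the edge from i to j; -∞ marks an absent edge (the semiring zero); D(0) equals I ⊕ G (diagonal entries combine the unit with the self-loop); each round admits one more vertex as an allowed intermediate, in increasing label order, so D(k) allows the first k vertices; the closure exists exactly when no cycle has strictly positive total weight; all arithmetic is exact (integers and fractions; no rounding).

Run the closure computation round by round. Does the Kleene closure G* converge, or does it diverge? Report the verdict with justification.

D(0):
  [0, -16, 3]
  [5, 0, -8]
  [-∞, -3, 0]
D(1):
  [0, -16, 3]
  [5, 0, 8]
  [-∞, -3, 0]
Detection: at round 2, diagonal entry (3, 3) turns strictly positive.
Key observation: the cycle 3->2->1->3 has total weight (-3) + 5 + 3, which is strictly positive.
Answer: DIVERGES — positive cycle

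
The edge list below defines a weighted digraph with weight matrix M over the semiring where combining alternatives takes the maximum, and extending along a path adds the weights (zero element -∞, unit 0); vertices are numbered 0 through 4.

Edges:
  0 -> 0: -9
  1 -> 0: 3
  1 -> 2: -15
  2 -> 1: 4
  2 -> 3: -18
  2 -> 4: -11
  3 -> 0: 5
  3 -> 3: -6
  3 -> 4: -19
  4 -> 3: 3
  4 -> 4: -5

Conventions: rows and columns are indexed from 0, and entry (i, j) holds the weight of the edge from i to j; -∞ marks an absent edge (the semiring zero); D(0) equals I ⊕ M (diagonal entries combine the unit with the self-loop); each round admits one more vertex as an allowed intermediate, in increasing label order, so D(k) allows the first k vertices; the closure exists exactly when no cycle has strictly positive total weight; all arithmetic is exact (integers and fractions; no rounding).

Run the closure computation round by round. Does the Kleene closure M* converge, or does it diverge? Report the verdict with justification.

D(0):
  [0, -∞, -∞, -∞, -∞]
  [3, 0, -15, -∞, -∞]
  [-∞, 4, 0, -18, -11]
  [5, -∞, -∞, 0, -19]
  [-∞, -∞, -∞, 3, 0]
D(1):
  [0, -∞, -∞, -∞, -∞]
  [3, 0, -15, -∞, -∞]
  [-∞, 4, 0, -18, -11]
  [5, -∞, -∞, 0, -19]
  [-∞, -∞, -∞, 3, 0]
D(2):
  [0, -∞, -∞, -∞, -∞]
  [3, 0, -15, -∞, -∞]
  [7, 4, 0, -18, -11]
  [5, -∞, -∞, 0, -19]
  [-∞, -∞, -∞, 3, 0]
D(3):
  [0, -∞, -∞, -∞, -∞]
  [3, 0, -15, -33, -26]
  [7, 4, 0, -18, -11]
  [5, -∞, -∞, 0, -19]
  [-∞, -∞, -∞, 3, 0]
D(4):
  [0, -∞, -∞, -∞, -∞]
  [3, 0, -15, -33, -26]
  [7, 4, 0, -18, -11]
  [5, -∞, -∞, 0, -19]
  [8, -∞, -∞, 3, 0]
D(5):
  [0, -∞, -∞, -∞, -∞]
  [3, 0, -15, -23, -26]
  [7, 4, 0, -8, -11]
  [5, -∞, -∞, 0, -19]
  [8, -∞, -∞, 3, 0]
Key observation: every diagonal entry stays at the unit through all rounds, so no improving cycle exists.
Answer: CONVERGES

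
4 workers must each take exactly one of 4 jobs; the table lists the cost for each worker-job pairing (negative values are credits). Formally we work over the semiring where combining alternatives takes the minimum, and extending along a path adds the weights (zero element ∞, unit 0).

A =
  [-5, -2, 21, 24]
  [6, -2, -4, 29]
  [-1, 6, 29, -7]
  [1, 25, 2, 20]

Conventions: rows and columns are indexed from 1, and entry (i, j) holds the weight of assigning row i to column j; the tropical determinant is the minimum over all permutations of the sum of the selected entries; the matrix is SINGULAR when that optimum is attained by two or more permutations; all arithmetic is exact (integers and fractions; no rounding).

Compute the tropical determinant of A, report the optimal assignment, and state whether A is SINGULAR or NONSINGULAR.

σ = (1, 2, 3, 4): (-5) + (-2) + 29 + 20 = 42
σ = (1, 2, 4, 3): (-5) + (-2) + (-7) + 2 = -12
σ = (1, 3, 2, 4): (-5) + (-4) + 6 + 20 = 17
σ = (1, 3, 4, 2): (-5) + (-4) + (-7) + 25 = 9
σ = (1, 4, 2, 3): (-5) + 29 + 6 + 2 = 32
σ = (1, 4, 3, 2): (-5) + 29 + 29 + 25 = 78
σ = (2, 1, 3, 4): (-2) + 6 + 29 + 20 = 53
σ = (2, 1, 4, 3): (-2) + 6 + (-7) + 2 = -1
σ = (2, 3, 1, 4): (-2) + (-4) + (-1) + 20 = 13
σ = (2, 3, 4, 1): (-2) + (-4) + (-7) + 1 = -12
σ = (2, 4, 1, 3): (-2) + 29 + (-1) + 2 = 28
σ = (2, 4, 3, 1): (-2) + 29 + 29 + 1 = 57
σ = (3, 1, 2, 4): 21 + 6 + 6 + 20 = 53
σ = (3, 1, 4, 2): 21 + 6 + (-7) + 25 = 45
σ = (3, 2, 1, 4): 21 + (-2) + (-1) + 20 = 38
σ = (3, 2, 4, 1): 21 + (-2) + (-7) + 1 = 13
σ = (3, 4, 1, 2): 21 + 29 + (-1) + 25 = 74
σ = (3, 4, 2, 1): 21 + 29 + 6 + 1 = 57
σ = (4, 1, 2, 3): 24 + 6 + 6 + 2 = 38
σ = (4, 1, 3, 2): 24 + 6 + 29 + 25 = 84
σ = (4, 2, 1, 3): 24 + (-2) + (-1) + 2 = 23
σ = (4, 2, 3, 1): 24 + (-2) + 29 + 1 = 52
σ = (4, 3, 1, 2): 24 + (-4) + (-1) + 25 = 44
σ = (4, 3, 2, 1): 24 + (-4) + 6 + 1 = 27
Optimal value attained by: σ = (1, 2, 4, 3).
Answer: det⊕(A) = -12; verdict: SINGULAR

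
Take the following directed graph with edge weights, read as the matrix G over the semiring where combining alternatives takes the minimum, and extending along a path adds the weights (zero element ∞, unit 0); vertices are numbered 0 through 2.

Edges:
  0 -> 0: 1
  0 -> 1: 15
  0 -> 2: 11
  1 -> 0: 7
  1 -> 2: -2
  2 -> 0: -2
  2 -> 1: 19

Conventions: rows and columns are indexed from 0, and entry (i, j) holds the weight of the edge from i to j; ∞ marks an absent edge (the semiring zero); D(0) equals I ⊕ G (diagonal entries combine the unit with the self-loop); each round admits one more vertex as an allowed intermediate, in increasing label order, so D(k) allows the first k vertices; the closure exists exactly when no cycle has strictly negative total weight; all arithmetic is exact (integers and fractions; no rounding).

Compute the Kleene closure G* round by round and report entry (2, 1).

D(0):
  [0, 15, 11]
  [7, 0, -2]
  [-2, 19, 0]
D(1):
  [0, 15, 11]
  [7, 0, -2]
  [-2, 13, 0]
D(2):
  [0, 15, 11]
  [7, 0, -2]
  [-2, 13, 0]
D(3):
  [0, 15, 11]
  [-4, 0, -2]
  [-2, 13, 0]
Answer: G*[2][1] = 13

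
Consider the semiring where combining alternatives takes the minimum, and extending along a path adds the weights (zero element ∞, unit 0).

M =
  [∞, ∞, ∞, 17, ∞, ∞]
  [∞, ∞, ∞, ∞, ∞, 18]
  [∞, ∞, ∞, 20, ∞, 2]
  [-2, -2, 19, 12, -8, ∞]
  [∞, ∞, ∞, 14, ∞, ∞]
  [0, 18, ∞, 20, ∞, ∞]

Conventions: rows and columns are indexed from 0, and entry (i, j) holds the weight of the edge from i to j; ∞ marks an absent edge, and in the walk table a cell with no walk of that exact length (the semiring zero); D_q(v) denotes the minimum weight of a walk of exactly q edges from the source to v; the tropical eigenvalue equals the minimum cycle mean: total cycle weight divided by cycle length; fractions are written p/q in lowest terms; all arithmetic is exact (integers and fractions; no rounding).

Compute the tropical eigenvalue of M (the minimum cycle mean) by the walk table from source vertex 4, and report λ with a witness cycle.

q=0: [∞, ∞, ∞, ∞, 0, ∞]
q=1: [∞, ∞, ∞, 14, ∞, ∞]
q=2: [12, 12, 33, 26, 6, ∞]
q=3: [24, 24, 45, 20, 18, 30]
q=4: [18, 18, 39, 32, 12, 42]
q=5: [30, 30, 51, 26, 24, 36]
q=6: [24, 24, 45, 38, 18, 48]
Optimal cycle mean attained by: cycle 3->4->3, total (-8) + 14, length 2.
Answer: λ = 3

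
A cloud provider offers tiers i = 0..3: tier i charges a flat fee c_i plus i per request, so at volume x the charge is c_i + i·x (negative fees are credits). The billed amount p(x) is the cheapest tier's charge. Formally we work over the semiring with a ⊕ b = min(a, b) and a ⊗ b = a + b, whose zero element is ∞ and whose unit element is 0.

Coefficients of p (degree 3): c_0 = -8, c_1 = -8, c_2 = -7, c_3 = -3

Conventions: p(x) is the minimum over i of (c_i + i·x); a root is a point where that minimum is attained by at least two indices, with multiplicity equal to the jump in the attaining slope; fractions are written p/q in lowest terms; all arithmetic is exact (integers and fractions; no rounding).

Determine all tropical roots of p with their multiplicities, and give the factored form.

hull edge (i=0, c=-8) to (i=1, c=-8): slope 0, span 1
hull edge (i=1, c=-8) to (i=2, c=-7): slope 1, span 1
hull edge (i=2, c=-7) to (i=3, c=-3): slope 4, span 1
Factored form: p(x) = -3 ⊗ (x ⊕ (-4)) ⊗ (x ⊕ (-1)) ⊗ (x ⊕ 0)
Answer: roots = -4 (mult 1), -1 (mult 1), 0 (mult 1)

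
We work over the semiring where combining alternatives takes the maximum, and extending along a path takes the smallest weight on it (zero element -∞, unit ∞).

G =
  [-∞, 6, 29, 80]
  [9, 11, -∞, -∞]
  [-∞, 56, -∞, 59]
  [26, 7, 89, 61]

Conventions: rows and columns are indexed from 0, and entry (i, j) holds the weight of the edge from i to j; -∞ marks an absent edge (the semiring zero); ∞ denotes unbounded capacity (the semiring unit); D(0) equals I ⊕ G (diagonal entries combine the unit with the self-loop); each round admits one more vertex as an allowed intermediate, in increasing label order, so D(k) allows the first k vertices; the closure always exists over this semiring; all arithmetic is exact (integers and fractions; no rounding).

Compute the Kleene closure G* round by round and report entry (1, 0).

D(0):
  [∞, 6, 29, 80]
  [9, ∞, -∞, -∞]
  [-∞, 56, ∞, 59]
  [26, 7, 89, ∞]
D(1):
  [∞, 6, 29, 80]
  [9, ∞, 9, 9]
  [-∞, 56, ∞, 59]
  [26, 7, 89, ∞]
D(2):
  [∞, 6, 29, 80]
  [9, ∞, 9, 9]
  [9, 56, ∞, 59]
  [26, 7, 89, ∞]
D(3):
  [∞, 29, 29, 80]
  [9, ∞, 9, 9]
  [9, 56, ∞, 59]
  [26, 56, 89, ∞]
D(4):
  [∞, 56, 80, 80]
  [9, ∞, 9, 9]
  [26, 56, ∞, 59]
  [26, 56, 89, ∞]
Answer: G*[1][0] = 9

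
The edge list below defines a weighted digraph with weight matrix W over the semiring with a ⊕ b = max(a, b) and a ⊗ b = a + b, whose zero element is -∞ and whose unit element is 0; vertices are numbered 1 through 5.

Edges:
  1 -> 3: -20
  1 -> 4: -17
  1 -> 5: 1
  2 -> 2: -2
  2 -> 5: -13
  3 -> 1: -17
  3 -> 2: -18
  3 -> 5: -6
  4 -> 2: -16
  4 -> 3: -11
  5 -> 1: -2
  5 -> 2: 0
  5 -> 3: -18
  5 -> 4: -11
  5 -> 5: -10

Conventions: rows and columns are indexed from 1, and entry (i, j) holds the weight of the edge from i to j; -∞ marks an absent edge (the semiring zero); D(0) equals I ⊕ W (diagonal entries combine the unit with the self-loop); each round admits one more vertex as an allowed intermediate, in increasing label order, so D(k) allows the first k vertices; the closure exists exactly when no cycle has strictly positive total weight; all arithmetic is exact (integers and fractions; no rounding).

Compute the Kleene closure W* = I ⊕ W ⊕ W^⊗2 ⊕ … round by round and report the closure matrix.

D(0):
  [0, -∞, -20, -17, 1]
  [-∞, 0, -∞, -∞, -13]
  [-17, -18, 0, -∞, -6]
  [-∞, -16, -11, 0, -∞]
  [-2, 0, -18, -11, 0]
D(1):
  [0, -∞, -20, -17, 1]
  [-∞, 0, -∞, -∞, -13]
  [-17, -18, 0, -34, -6]
  [-∞, -16, -11, 0, -∞]
  [-2, 0, -18, -11, 0]
D(2):
  [0, -∞, -20, -17, 1]
  [-∞, 0, -∞, -∞, -13]
  [-17, -18, 0, -34, -6]
  [-∞, -16, -11, 0, -29]
  [-2, 0, -18, -11, 0]
D(3):
  [0, -38, -20, -17, 1]
  [-∞, 0, -∞, -∞, -13]
  [-17, -18, 0, -34, -6]
  [-28, -16, -11, 0, -17]
  [-2, 0, -18, -11, 0]
D(4):
  [0, -33, -20, -17, 1]
  [-∞, 0, -∞, -∞, -13]
  [-17, -18, 0, -34, -6]
  [-28, -16, -11, 0, -17]
  [-2, 0, -18, -11, 0]
D(5):
  [0, 1, -17, -10, 1]
  [-15, 0, -31, -24, -13]
  [-8, -6, 0, -17, -6]
  [-19, -16, -11, 0, -17]
  [-2, 0, -18, -11, 0]
Answer: W* = [[0, 1, -17, -10, 1], [-15, 0, -31, -24, -13], [-8, -6, 0, -17, -6], [-19, -16, -11, 0, -17], [-2, 0, -18, -11, 0]]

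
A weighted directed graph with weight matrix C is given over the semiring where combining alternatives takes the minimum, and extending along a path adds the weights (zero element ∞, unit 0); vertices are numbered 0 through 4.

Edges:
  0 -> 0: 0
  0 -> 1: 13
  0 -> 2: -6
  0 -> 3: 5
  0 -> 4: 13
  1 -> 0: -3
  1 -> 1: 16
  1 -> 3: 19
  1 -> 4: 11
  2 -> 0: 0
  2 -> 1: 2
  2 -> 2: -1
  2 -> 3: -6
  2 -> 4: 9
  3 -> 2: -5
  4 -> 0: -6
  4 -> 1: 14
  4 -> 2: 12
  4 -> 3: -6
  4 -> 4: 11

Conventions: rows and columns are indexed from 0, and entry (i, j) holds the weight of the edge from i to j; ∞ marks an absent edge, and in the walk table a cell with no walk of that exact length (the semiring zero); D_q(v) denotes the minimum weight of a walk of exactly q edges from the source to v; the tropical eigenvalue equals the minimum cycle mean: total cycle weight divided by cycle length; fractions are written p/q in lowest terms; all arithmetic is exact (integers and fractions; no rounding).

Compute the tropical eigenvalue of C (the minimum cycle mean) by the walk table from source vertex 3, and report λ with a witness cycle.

q=0: [∞, ∞, ∞, 0, ∞]
q=1: [∞, ∞, -5, ∞, ∞]
q=2: [-5, -3, -6, -11, 4]
q=3: [-6, -4, -16, -12, 3]
q=4: [-16, -14, -17, -22, -7]
q=5: [-17, -15, -27, -23, -8]
Optimal cycle mean attained by: cycle 2->3->2, total (-6) + (-5), length 2.
Answer: λ = -11/2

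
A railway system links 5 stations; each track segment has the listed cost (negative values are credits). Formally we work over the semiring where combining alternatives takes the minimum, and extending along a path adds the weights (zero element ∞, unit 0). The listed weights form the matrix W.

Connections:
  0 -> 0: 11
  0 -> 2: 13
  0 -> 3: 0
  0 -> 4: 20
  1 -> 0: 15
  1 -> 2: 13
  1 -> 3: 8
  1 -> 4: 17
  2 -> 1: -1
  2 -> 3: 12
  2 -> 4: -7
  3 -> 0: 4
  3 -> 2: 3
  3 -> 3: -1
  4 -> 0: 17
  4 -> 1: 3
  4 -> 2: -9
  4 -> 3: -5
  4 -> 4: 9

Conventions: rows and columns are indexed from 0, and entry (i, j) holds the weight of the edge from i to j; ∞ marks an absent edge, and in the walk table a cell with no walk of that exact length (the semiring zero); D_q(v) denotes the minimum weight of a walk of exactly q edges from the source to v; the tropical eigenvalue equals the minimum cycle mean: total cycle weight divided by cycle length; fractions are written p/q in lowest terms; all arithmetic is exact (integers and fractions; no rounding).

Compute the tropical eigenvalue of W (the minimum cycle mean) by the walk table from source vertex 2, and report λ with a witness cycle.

q=0: [∞, ∞, 0, ∞, ∞]
q=1: [∞, -1, ∞, 12, -7]
q=2: [10, -4, -16, -12, 2]
q=3: [-8, -17, -9, -13, -23]
q=4: [-9, -20, -32, -28, -16]
q=5: [-24, -33, -25, -29, -39]
Optimal cycle mean attained by: cycle 2->4->2, total (-7) + (-9), length 2.
Answer: λ = -8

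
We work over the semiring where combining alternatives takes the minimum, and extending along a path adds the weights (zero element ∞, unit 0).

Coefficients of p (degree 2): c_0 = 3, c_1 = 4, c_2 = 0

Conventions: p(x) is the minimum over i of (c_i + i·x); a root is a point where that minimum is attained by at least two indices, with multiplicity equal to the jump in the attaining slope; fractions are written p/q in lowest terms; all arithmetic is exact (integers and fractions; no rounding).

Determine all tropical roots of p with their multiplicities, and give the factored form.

hull edge (i=0, c=3) to (i=2, c=0): slope -3/2, span 2
Factored form: p(x) = 0 ⊗ (x ⊕ 3/2) ⊗ (x ⊕ 3/2)
Answer: roots = 3/2 (mult 2)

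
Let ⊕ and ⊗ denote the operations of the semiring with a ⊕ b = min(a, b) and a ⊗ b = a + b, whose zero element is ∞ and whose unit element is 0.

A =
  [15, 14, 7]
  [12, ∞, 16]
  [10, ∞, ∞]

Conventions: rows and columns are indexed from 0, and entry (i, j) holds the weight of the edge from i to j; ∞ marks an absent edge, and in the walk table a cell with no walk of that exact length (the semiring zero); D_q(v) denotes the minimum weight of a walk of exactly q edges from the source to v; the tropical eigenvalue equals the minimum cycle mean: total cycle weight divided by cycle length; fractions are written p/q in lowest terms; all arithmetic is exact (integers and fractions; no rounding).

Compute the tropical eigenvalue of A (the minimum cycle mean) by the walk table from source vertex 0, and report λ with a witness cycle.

q=0: [0, ∞, ∞]
q=1: [15, 14, 7]
q=2: [17, 29, 22]
q=3: [32, 31, 24]
Optimal cycle mean attained by: cycle 0->2->0, total 7 + 10, length 2.
Answer: λ = 17/2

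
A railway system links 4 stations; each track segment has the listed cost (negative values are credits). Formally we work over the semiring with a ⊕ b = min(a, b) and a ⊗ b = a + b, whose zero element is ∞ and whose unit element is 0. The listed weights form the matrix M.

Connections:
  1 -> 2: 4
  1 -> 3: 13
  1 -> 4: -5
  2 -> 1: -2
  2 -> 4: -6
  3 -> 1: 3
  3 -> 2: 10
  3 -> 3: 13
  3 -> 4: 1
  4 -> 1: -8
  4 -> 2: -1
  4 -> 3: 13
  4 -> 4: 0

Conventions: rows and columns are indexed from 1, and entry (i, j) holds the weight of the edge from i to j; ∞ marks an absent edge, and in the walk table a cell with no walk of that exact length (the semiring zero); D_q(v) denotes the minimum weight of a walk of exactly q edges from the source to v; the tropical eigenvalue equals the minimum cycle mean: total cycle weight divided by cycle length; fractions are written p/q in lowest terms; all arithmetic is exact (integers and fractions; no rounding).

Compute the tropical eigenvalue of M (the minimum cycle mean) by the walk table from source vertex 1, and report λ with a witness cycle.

q=0: [0, ∞, ∞, ∞]
q=1: [∞, 4, 13, -5]
q=2: [-13, -6, 8, -5]
q=3: [-13, -9, 0, -18]
q=4: [-26, -19, -5, -18]
Optimal cycle mean attained by: cycle 1->4->1, total (-5) + (-8), length 2.
Answer: λ = -13/2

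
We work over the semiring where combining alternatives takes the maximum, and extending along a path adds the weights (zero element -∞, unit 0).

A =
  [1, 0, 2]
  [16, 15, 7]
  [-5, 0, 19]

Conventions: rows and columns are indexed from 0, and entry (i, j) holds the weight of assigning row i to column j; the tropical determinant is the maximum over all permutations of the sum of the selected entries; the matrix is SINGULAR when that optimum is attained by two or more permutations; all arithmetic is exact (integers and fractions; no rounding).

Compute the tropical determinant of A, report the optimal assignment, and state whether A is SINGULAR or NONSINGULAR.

σ = (0, 1, 2): 1 + 15 + 19 = 35
σ = (0, 2, 1): 1 + 7 + 0 = 8
σ = (1, 0, 2): 0 + 16 + 19 = 35
σ = (1, 2, 0): 0 + 7 + (-5) = 2
σ = (2, 0, 1): 2 + 16 + 0 = 18
σ = (2, 1, 0): 2 + 15 + (-5) = 12
Optimal value attained by: σ = (0, 1, 2).
Answer: det⊕(A) = 35; verdict: SINGULAR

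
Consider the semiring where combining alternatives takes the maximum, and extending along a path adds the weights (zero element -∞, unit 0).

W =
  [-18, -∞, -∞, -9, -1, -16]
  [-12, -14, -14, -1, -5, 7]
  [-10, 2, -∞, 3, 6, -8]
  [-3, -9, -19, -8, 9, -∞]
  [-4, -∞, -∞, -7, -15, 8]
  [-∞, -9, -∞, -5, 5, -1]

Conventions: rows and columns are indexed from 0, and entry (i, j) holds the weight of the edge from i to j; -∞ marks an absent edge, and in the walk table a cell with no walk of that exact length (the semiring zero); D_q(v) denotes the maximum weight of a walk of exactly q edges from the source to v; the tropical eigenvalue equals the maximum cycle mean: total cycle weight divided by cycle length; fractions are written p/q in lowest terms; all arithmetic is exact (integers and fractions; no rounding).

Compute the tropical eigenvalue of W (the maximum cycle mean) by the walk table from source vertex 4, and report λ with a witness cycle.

q=0: [-∞, -∞, -∞, -∞, 0, -∞]
q=1: [-4, -∞, -∞, -7, -15, 8]
q=2: [-10, -1, -26, 3, 13, 7]
q=3: [9, -2, -15, 6, 12, 21]
q=4: [8, 12, -13, 16, 26, 20]
q=5: [22, 11, -2, 19, 25, 34]
q=6: [21, 25, 0, 29, 39, 33]
Optimal cycle mean attained by: cycle 4->5->4, total 8 + 5, length 2.
Answer: λ = 13/2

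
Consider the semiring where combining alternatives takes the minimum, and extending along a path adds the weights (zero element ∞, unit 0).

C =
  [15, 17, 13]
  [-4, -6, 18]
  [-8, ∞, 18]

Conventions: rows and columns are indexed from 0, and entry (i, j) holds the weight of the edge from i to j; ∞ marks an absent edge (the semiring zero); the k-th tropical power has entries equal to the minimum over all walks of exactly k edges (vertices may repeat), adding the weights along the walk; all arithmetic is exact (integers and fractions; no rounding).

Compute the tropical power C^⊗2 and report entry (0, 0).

C^⊗2:
  [5, 11, 28]
  [-10, -12, 9]
  [7, 9, 5]
Key observation: the optimum is the walk 0->2->0, with weight 13 + (-8) = 5.
Optimal value attained by: walk 0->2->0.
Answer: (C^⊗2)[0][0] = 5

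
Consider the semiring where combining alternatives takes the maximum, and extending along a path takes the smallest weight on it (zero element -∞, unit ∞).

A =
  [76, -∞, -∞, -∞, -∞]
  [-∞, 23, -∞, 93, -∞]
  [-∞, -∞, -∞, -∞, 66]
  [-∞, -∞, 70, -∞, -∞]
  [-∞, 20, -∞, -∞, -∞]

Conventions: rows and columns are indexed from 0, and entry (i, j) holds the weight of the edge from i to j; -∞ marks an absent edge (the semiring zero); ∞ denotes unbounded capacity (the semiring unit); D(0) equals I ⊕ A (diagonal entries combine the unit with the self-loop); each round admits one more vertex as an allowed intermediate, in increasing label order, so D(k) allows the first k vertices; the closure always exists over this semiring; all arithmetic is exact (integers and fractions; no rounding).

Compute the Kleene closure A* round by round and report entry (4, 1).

D(0):
  [∞, -∞, -∞, -∞, -∞]
  [-∞, ∞, -∞, 93, -∞]
  [-∞, -∞, ∞, -∞, 66]
  [-∞, -∞, 70, ∞, -∞]
  [-∞, 20, -∞, -∞, ∞]
D(1):
  [∞, -∞, -∞, -∞, -∞]
  [-∞, ∞, -∞, 93, -∞]
  [-∞, -∞, ∞, -∞, 66]
  [-∞, -∞, 70, ∞, -∞]
  [-∞, 20, -∞, -∞, ∞]
D(2):
  [∞, -∞, -∞, -∞, -∞]
  [-∞, ∞, -∞, 93, -∞]
  [-∞, -∞, ∞, -∞, 66]
  [-∞, -∞, 70, ∞, -∞]
  [-∞, 20, -∞, 20, ∞]
D(3):
  [∞, -∞, -∞, -∞, -∞]
  [-∞, ∞, -∞, 93, -∞]
  [-∞, -∞, ∞, -∞, 66]
  [-∞, -∞, 70, ∞, 66]
  [-∞, 20, -∞, 20, ∞]
D(4):
  [∞, -∞, -∞, -∞, -∞]
  [-∞, ∞, 70, 93, 66]
  [-∞, -∞, ∞, -∞, 66]
  [-∞, -∞, 70, ∞, 66]
  [-∞, 20, 20, 20, ∞]
D(5):
  [∞, -∞, -∞, -∞, -∞]
  [-∞, ∞, 70, 93, 66]
  [-∞, 20, ∞, 20, 66]
  [-∞, 20, 70, ∞, 66]
  [-∞, 20, 20, 20, ∞]
Answer: A*[4][1] = 20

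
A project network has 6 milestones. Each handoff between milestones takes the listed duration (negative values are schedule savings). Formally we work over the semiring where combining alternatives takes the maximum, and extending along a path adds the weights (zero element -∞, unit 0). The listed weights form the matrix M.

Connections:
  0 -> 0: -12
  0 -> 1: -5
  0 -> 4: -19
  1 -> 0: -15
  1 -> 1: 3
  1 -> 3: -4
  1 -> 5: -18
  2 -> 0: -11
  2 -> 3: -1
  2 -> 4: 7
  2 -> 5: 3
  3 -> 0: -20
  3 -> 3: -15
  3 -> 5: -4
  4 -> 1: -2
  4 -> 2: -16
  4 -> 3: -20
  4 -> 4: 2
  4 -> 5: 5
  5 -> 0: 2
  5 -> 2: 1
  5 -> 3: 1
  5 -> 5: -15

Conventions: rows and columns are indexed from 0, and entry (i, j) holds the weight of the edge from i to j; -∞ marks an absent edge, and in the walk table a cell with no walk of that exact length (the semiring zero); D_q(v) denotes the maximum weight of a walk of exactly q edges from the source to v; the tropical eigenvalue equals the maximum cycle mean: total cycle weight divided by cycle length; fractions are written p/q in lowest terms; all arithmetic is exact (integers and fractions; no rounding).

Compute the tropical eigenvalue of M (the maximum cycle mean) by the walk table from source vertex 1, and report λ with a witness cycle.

q=0: [-∞, 0, -∞, -∞, -∞, -∞]
q=1: [-15, 3, -∞, -4, -∞, -18]
q=2: [-12, 6, -17, -1, -34, -8]
q=3: [-6, 9, -7, 2, -10, -5]
q=4: [-3, 12, -4, 5, 0, -2]
q=5: [0, 15, -1, 8, 3, 5]
q=6: [7, 18, 6, 11, 6, 8]
Optimal cycle mean attained by: cycle 2->4->5->2, total 7 + 5 + 1, length 3.
Answer: λ = 13/3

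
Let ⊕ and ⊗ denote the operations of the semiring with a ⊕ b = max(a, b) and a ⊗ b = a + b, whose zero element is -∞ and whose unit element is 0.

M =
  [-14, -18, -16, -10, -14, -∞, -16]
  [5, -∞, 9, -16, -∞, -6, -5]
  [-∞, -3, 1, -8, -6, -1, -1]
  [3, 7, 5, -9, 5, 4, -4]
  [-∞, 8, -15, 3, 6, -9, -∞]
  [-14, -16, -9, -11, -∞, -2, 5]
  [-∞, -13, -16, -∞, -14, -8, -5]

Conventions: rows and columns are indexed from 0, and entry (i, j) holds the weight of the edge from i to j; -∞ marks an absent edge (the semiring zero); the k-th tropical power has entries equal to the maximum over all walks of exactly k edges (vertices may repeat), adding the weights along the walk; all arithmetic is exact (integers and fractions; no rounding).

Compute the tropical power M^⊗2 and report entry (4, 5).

M^⊗2:
  [-7, -3, -5, -11, -5, -6, -14]
  [-9, 6, 10, 1, 3, 8, 8]
  [2, 2, 6, -3, 0, 0, 4]
  [12, 13, 16, 8, 11, 4, 9]
  [13, 14, 17, 9, 12, 7, 3]
  [-8, -4, -6, -13, -6, -3, 3]
  [-8, -6, -4, -11, -8, -10, -3]
Key observation: the optimum is the walk 4->3->5, with weight 3 + 4 = 7.
Optimal value attained by: walk 4->3->5.
Answer: (M^⊗2)[4][5] = 7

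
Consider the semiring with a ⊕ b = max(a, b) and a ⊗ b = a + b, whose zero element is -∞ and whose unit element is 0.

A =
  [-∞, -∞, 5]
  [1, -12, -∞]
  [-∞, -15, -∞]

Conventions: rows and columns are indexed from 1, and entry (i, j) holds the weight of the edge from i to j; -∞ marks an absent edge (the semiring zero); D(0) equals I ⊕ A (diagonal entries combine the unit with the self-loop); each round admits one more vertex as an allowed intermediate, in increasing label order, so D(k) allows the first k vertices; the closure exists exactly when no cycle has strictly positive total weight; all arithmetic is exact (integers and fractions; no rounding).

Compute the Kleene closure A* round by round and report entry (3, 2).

D(0):
  [0, -∞, 5]
  [1, 0, -∞]
  [-∞, -15, 0]
D(1):
  [0, -∞, 5]
  [1, 0, 6]
  [-∞, -15, 0]
D(2):
  [0, -∞, 5]
  [1, 0, 6]
  [-14, -15, 0]
D(3):
  [0, -10, 5]
  [1, 0, 6]
  [-14, -15, 0]
Answer: A*[3][2] = -15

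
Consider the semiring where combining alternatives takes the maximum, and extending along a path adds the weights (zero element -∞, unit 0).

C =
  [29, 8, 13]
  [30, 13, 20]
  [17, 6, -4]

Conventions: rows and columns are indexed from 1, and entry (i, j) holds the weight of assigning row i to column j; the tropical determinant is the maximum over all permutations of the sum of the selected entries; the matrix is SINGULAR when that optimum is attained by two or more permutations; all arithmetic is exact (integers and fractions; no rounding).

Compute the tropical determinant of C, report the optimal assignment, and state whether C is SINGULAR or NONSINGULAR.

σ = (1, 2, 3): 29 + 13 + (-4) = 38
σ = (1, 3, 2): 29 + 20 + 6 = 55
σ = (2, 1, 3): 8 + 30 + (-4) = 34
σ = (2, 3, 1): 8 + 20 + 17 = 45
σ = (3, 1, 2): 13 + 30 + 6 = 49
σ = (3, 2, 1): 13 + 13 + 17 = 43
Optimal value attained by: σ = (1, 3, 2).
Answer: det⊕(C) = 55; verdict: NONSINGULAR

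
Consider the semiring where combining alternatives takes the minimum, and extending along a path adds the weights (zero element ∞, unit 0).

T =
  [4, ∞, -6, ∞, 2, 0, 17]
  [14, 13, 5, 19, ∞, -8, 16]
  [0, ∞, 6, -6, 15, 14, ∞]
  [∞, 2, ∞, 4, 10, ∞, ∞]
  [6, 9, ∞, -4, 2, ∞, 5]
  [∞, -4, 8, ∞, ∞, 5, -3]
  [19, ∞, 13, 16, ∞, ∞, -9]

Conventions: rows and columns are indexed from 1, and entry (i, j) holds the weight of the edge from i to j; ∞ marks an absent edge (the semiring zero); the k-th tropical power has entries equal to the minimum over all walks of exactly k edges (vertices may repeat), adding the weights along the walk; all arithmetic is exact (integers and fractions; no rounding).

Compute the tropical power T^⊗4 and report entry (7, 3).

T^⊗2:
  [-6, -4, -2, -12, 4, 4, -3]
  [5, -12, 0, -1, 16, -3, -11]
  [4, -4, -6, -2, 2, 0, 11]
  [16, 6, 7, 6, 12, -6, 15]
  [8, -2, 0, -2, 4, 1, -4]
  [8, 1, 1, 2, 23, -12, -12]
  [10, 18, 4, 7, 21, 19, -18]
T^⊗3:
  [-2, -10, -12, -8, -4, -12, -12]
  [0, -7, -7, -6, 7, -20, -20]
  [-6, -4, -2, -12, 4, -12, -3]
  [7, -10, 2, 1, 14, -2, -9]
  [0, -3, 2, -6, 6, -10, -13]
  [1, -16, -4, -5, 10, -7, -21]
  [1, 9, -5, -2, 12, 10, -27]
T^⊗4:
  [-12, -16, -8, -18, -2, -18, -21]
  [-7, -24, -12, -13, 2, -15, -29]
  [-2, -16, -12, -8, -4, -12, -15]
  [2, -6, -5, -4, 9, -18, -18]
  [2, -14, -6, -4, 2, -11, -22]
  [-4, -11, -11, -10, 3, -24, -30]
  [-8, 0, -14, -11, 3, 1, -36]
Key observation: the optimum is the walk 7->7->7->7->3, with weight (-9) + (-9) + (-9) + 13 = -14.
Optimal value attained by: walk 7->7->7->7->3.
Answer: (T^⊗4)[7][3] = -14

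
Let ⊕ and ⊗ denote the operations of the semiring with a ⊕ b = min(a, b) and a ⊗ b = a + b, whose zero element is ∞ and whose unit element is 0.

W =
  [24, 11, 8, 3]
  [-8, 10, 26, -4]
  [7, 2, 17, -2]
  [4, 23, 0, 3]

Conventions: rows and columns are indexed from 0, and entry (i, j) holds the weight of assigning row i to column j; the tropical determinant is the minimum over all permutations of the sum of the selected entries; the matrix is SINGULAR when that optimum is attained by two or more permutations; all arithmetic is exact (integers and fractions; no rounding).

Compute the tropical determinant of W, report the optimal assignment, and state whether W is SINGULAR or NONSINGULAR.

σ = (0, 1, 2, 3): 24 + 10 + 17 + 3 = 54
σ = (0, 1, 3, 2): 24 + 10 + (-2) + 0 = 32
σ = (0, 2, 1, 3): 24 + 26 + 2 + 3 = 55
σ = (0, 2, 3, 1): 24 + 26 + (-2) + 23 = 71
σ = (0, 3, 1, 2): 24 + (-4) + 2 + 0 = 22
σ = (0, 3, 2, 1): 24 + (-4) + 17 + 23 = 60
σ = (1, 0, 2, 3): 11 + (-8) + 17 + 3 = 23
σ = (1, 0, 3, 2): 11 + (-8) + (-2) + 0 = 1
σ = (1, 2, 0, 3): 11 + 26 + 7 + 3 = 47
σ = (1, 2, 3, 0): 11 + 26 + (-2) + 4 = 39
σ = (1, 3, 0, 2): 11 + (-4) + 7 + 0 = 14
σ = (1, 3, 2, 0): 11 + (-4) + 17 + 4 = 28
σ = (2, 0, 1, 3): 8 + (-8) + 2 + 3 = 5
σ = (2, 0, 3, 1): 8 + (-8) + (-2) + 23 = 21
σ = (2, 1, 0, 3): 8 + 10 + 7 + 3 = 28
σ = (2, 1, 3, 0): 8 + 10 + (-2) + 4 = 20
σ = (2, 3, 0, 1): 8 + (-4) + 7 + 23 = 34
σ = (2, 3, 1, 0): 8 + (-4) + 2 + 4 = 10
σ = (3, 0, 1, 2): 3 + (-8) + 2 + 0 = -3
σ = (3, 0, 2, 1): 3 + (-8) + 17 + 23 = 35
σ = (3, 1, 0, 2): 3 + 10 + 7 + 0 = 20
σ = (3, 1, 2, 0): 3 + 10 + 17 + 4 = 34
σ = (3, 2, 0, 1): 3 + 26 + 7 + 23 = 59
σ = (3, 2, 1, 0): 3 + 26 + 2 + 4 = 35
Optimal value attained by: σ = (3, 0, 1, 2).
Answer: det⊕(W) = -3; verdict: NONSINGULAR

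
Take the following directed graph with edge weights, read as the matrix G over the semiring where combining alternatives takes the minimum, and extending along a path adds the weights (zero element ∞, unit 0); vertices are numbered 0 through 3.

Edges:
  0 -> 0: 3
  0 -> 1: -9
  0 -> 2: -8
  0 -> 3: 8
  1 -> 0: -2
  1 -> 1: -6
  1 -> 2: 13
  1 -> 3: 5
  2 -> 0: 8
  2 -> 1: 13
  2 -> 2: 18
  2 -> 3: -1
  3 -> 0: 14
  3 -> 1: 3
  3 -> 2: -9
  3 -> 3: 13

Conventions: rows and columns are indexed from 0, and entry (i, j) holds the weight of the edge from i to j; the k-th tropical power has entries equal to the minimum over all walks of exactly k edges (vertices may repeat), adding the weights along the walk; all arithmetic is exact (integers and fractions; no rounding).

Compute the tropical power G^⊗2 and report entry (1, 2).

G^⊗2:
  [-11, -15, -5, -9]
  [-8, -12, -10, -1]
  [11, -1, -10, 12]
  [-1, -3, 4, -10]
Key observation: the optimum is the walk 1->0->2, with weight (-2) + (-8) = -10.
Optimal value attained by: walk 1->0->2.
Answer: (G^⊗2)[1][2] = -10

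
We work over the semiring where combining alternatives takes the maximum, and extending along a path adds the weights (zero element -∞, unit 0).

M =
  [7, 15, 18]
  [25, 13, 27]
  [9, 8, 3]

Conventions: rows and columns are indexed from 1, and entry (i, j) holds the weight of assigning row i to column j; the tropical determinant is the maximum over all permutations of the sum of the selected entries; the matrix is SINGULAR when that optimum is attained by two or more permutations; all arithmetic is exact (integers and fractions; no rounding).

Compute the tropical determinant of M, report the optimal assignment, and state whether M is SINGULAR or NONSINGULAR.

σ = (1, 2, 3): 7 + 13 + 3 = 23
σ = (1, 3, 2): 7 + 27 + 8 = 42
σ = (2, 1, 3): 15 + 25 + 3 = 43
σ = (2, 3, 1): 15 + 27 + 9 = 51
σ = (3, 1, 2): 18 + 25 + 8 = 51
σ = (3, 2, 1): 18 + 13 + 9 = 40
Optimal value attained by: σ = (2, 3, 1).
Answer: det⊕(M) = 51; verdict: SINGULAR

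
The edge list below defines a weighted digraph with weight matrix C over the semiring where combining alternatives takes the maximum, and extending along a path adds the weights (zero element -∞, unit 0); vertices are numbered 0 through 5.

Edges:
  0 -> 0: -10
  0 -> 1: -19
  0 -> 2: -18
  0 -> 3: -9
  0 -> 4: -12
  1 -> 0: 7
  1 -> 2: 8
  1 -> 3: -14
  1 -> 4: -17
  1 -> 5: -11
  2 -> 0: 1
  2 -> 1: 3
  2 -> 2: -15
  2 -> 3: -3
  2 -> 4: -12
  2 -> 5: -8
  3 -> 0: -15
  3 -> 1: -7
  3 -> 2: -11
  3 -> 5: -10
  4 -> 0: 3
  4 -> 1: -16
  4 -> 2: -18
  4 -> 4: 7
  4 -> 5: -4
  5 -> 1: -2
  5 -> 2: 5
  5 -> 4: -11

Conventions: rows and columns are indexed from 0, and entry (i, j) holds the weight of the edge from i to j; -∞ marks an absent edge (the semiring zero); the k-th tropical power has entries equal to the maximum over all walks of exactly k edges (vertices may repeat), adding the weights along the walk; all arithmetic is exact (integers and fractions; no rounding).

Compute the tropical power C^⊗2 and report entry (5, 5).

C^⊗2:
  [-9, -15, -11, -19, -5, -16]
  [9, 11, -6, 5, -4, 0]
  [10, -10, 11, -8, -5, -8]
  [0, -8, 1, -14, -21, -18]
  [10, -6, 1, -6, 14, 3]
  [6, 8, 6, 2, -4, -3]
Key observation: the optimum is the walk 5->2->5, with weight 5 + (-8) = -3.
Optimal value attained by: walk 5->2->5.
Answer: (C^⊗2)[5][5] = -3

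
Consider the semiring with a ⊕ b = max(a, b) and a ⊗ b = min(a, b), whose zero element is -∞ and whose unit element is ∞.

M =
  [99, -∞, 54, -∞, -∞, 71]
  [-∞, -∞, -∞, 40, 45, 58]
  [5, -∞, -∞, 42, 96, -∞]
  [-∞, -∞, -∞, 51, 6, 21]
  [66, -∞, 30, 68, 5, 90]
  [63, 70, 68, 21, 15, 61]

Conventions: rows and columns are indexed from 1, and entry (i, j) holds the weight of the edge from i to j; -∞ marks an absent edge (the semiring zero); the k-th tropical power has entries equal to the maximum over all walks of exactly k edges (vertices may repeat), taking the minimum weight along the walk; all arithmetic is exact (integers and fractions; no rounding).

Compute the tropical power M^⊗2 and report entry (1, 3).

M^⊗2:
  [99, 70, 68, 42, 54, 71]
  [58, 58, 58, 45, 15, 58]
  [66, -∞, 30, 68, 6, 90]
  [21, 21, 21, 51, 15, 21]
  [66, 70, 68, 51, 30, 66]
  [63, 61, 61, 42, 68, 63]
Key observation: the optimum is the walk 1->6->3, with weight 71 min 68 = 68.
Optimal value attained by: walk 1->6->3.
Answer: (M^⊗2)[1][3] = 68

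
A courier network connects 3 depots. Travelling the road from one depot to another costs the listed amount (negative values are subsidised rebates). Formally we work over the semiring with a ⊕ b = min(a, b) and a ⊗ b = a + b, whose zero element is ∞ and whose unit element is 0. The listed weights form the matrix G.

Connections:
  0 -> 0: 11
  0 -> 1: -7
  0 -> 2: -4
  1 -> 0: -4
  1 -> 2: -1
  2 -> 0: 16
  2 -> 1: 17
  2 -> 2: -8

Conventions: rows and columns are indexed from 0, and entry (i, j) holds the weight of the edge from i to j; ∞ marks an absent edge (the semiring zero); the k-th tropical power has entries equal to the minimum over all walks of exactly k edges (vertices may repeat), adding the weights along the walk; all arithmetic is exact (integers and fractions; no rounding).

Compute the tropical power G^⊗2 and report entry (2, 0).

G^⊗2:
  [-11, 4, -12]
  [7, -11, -9]
  [8, 9, -16]
Key observation: the optimum is the walk 2->2->0, with weight (-8) + 16 = 8.
Optimal value attained by: walk 2->2->0.
Answer: (G^⊗2)[2][0] = 8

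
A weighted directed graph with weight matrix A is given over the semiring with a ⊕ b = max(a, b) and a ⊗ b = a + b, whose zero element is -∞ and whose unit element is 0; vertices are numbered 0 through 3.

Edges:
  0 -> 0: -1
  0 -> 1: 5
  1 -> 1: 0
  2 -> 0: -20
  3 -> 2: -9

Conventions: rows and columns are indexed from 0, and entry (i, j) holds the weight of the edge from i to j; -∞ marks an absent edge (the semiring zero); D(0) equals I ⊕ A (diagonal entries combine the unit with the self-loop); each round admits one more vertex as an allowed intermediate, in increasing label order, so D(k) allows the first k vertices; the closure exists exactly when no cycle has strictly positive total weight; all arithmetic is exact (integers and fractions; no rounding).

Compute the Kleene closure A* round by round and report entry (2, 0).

D(0):
  [0, 5, -∞, -∞]
  [-∞, 0, -∞, -∞]
  [-20, -∞, 0, -∞]
  [-∞, -∞, -9, 0]
D(1):
  [0, 5, -∞, -∞]
  [-∞, 0, -∞, -∞]
  [-20, -15, 0, -∞]
  [-∞, -∞, -9, 0]
D(2):
  [0, 5, -∞, -∞]
  [-∞, 0, -∞, -∞]
  [-20, -15, 0, -∞]
  [-∞, -∞, -9, 0]
D(3):
  [0, 5, -∞, -∞]
  [-∞, 0, -∞, -∞]
  [-20, -15, 0, -∞]
  [-29, -24, -9, 0]
D(4):
  [0, 5, -∞, -∞]
  [-∞, 0, -∞, -∞]
  [-20, -15, 0, -∞]
  [-29, -24, -9, 0]
Answer: A*[2][0] = -20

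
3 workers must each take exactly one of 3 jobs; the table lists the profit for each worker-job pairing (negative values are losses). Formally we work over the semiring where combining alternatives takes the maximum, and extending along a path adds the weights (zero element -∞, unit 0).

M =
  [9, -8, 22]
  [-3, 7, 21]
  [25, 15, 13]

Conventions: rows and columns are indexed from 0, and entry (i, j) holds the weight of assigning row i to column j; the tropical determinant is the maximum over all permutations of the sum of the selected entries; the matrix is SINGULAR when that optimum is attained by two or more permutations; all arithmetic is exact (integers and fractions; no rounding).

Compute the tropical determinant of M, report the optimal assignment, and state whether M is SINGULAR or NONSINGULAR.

σ = (0, 1, 2): 9 + 7 + 13 = 29
σ = (0, 2, 1): 9 + 21 + 15 = 45
σ = (1, 0, 2): (-8) + (-3) + 13 = 2
σ = (1, 2, 0): (-8) + 21 + 25 = 38
σ = (2, 0, 1): 22 + (-3) + 15 = 34
σ = (2, 1, 0): 22 + 7 + 25 = 54
Optimal value attained by: σ = (2, 1, 0).
Answer: det⊕(M) = 54; verdict: NONSINGULAR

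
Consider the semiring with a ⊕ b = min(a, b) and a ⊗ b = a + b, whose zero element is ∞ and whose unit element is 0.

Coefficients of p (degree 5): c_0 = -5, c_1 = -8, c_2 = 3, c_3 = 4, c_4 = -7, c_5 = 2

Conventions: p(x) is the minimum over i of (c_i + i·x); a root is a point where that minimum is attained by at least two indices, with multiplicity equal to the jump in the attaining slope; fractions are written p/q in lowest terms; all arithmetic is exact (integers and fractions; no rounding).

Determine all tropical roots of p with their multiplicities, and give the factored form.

hull edge (i=0, c=-5) to (i=1, c=-8): slope -3, span 1
hull edge (i=1, c=-8) to (i=4, c=-7): slope 1/3, span 3
hull edge (i=4, c=-7) to (i=5, c=2): slope 9, span 1
Factored form: p(x) = 2 ⊗ (x ⊕ (-9)) ⊗ (x ⊕ (-1/3)) ⊗ (x ⊕ (-1/3)) ⊗ (x ⊕ (-1/3)) ⊗ (x ⊕ 3)
Answer: roots = -9 (mult 1), -1/3 (mult 3), 3 (mult 1)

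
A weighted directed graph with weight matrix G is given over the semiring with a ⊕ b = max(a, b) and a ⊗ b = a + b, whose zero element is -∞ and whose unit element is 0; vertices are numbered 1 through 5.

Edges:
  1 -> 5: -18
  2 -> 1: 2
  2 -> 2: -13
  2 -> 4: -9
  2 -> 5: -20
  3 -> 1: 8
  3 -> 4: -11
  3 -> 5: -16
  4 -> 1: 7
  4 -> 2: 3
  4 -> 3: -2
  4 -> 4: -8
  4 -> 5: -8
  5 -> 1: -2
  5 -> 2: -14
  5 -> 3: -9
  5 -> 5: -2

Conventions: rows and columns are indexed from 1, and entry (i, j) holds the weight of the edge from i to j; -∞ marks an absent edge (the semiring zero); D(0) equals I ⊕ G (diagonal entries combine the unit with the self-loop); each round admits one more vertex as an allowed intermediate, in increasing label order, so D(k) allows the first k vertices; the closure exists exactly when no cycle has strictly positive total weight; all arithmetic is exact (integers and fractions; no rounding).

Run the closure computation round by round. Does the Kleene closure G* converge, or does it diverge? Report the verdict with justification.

D(0):
  [0, -∞, -∞, -∞, -18]
  [2, 0, -∞, -9, -20]
  [8, -∞, 0, -11, -16]
  [7, 3, -2, 0, -8]
  [-2, -14, -9, -∞, 0]
D(1):
  [0, -∞, -∞, -∞, -18]
  [2, 0, -∞, -9, -16]
  [8, -∞, 0, -11, -10]
  [7, 3, -2, 0, -8]
  [-2, -14, -9, -∞, 0]
D(2):
  [0, -∞, -∞, -∞, -18]
  [2, 0, -∞, -9, -16]
  [8, -∞, 0, -11, -10]
  [7, 3, -2, 0, -8]
  [-2, -14, -9, -23, 0]
D(3):
  [0, -∞, -∞, -∞, -18]
  [2, 0, -∞, -9, -16]
  [8, -∞, 0, -11, -10]
  [7, 3, -2, 0, -8]
  [-1, -14, -9, -20, 0]
D(4):
  [0, -∞, -∞, -∞, -18]
  [2, 0, -11, -9, -16]
  [8, -8, 0, -11, -10]
  [7, 3, -2, 0, -8]
  [-1, -14, -9, -20, 0]
D(5):
  [0, -32, -27, -38, -18]
  [2, 0, -11, -9, -16]
  [8, -8, 0, -11, -10]
  [7, 3, -2, 0, -8]
  [-1, -14, -9, -20, 0]
Key observation: every diagonal entry stays at the unit through all rounds, so no improving cycle exists.
Answer: CONVERGES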